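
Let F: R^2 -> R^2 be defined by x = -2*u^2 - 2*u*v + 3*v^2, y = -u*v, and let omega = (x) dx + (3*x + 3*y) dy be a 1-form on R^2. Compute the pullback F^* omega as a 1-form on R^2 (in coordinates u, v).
F^* omega = (8*u^3 + 18*u^2*v + u*v^2 - 15*v^3) du + (10*u^3 + u^2*v - 27*u*v^2 + 18*v^3) dv

Using F^*(f dg) = (f ∘ F) d(g ∘ F), substitute each coordinate x_i by F_i(u, v) in f_i, and replace dx_i by d F_i = (∂F_i/∂u) du + (∂F_i/∂v) dv.
  For the x component: f_1(F) = -2*u^2 - 2*u*v + 3*v^2; d F_1 = (-4*u - 2*v) du + (-2*u + 6*v) dv
  For the y component: f_2(F) = -6*u^2 - 9*u*v + 9*v^2; d F_2 = (-v) du + (-u) dv
Combining and collecting du, dv coefficients:
  coeff of du: 8*u^3 + 18*u^2*v + u*v^2 - 15*v^3
  coeff of dv: 10*u^3 + u^2*v - 27*u*v^2 + 18*v^3
F^* omega = (8*u^3 + 18*u^2*v + u*v^2 - 15*v^3) du + (10*u^3 + u^2*v - 27*u*v^2 + 18*v^3) dv.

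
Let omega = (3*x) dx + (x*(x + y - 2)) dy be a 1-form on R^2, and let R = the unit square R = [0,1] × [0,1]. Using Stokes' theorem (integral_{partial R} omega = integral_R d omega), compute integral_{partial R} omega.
integral_(partial R) omega = -1/2

Stokes: integral_partial_R omega = integral_R d omega with d omega = (∂Q/∂x - ∂P/∂y) dx ∧ dy.
  ∂Q/∂x = 2*x + y - 2
  ∂P/∂y = 0
  integrand = ∂Q/∂x - ∂P/∂y = 2*x + y - 2.
Integrating over R: integral_0^1 integral_0^1 (2*x + y - 2) dx dy = -1/2.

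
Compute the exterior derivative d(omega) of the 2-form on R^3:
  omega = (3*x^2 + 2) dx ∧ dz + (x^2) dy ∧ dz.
d(omega) = (2*x) dx ∧ dy ∧ dz

For a 2-form omega = sum_{i<j} g_{ij} dx_i ∧ dx_j, the exterior derivative is
  d(omega) = sum_{i<j} d(g_{ij}) ∧ dx_i ∧ dx_j = sum_{i<j, k} (∂g_{ij}/∂x_k) dx_k ∧ dx_i ∧ dx_j.
Expand each term, using dx_k ∧ dx_i ∧ dx_j = sgn(permutation) dx_{(a)} ∧ dx_{(b)} ∧ dx_{(c)} with (a < b < c) sorted:
  d(x^2) includes (∂/∂x)(x^2) dx = (2*x) dx, which multiplied by dy ∧ dz gives (2*x) dx ∧ dy ∧ dz
Collecting like 3-forms: d(omega) = (2*x) dx ∧ dy ∧ dz.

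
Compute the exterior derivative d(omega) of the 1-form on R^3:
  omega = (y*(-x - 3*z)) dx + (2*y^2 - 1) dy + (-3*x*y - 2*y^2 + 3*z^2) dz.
d(omega) = (x + 3*z) dx ∧ dy + (-3*x - 4*y) dy ∧ dz

For a 1-form omega = sum_i f_i dx_i, the exterior derivative is
  d(omega) = sum_{i < j} (∂f_j/∂x_i - ∂f_i/∂x_j) dx_i ∧ dx_j.
  coefficient of dx ∧ dy: ∂f_2/∂x - ∂f_1/∂y = ∂(2*y^2 - 1)/∂x - ∂(y*(-x - 3*z))/∂y = x + 3*z
  coefficient of dy ∧ dz: ∂f_3/∂y - ∂f_2/∂z = ∂(-3*x*y - 2*y^2 + 3*z^2)/∂y - ∂(2*y^2 - 1)/∂z = -3*x - 4*y
Assembling: d(omega) = (x + 3*z) dx ∧ dy + (-3*x - 4*y) dy ∧ dz.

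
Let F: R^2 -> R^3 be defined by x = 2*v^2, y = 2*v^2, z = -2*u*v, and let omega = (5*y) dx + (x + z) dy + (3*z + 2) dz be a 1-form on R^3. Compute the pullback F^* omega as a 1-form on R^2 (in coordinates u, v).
F^* omega = (4*v*(3*u*v - 1)) du + (12*u^2*v - 8*u*v^2 - 4*u + 48*v^3) dv

Using F^*(f dg) = (f ∘ F) d(g ∘ F), substitute each coordinate x_i by F_i(u, v) in f_i, and replace dx_i by d F_i = (∂F_i/∂u) du + (∂F_i/∂v) dv.
  For the x component: f_1(F) = 10*v^2; d F_1 = (0) du + (4*v) dv
  For the y component: f_2(F) = 2*v*(-u + v); d F_2 = (0) du + (4*v) dv
  For the z component: f_3(F) = -6*u*v + 2; d F_3 = (-2*v) du + (-2*u) dv
Combining and collecting du, dv coefficients:
  coeff of du: 4*v*(3*u*v - 1)
  coeff of dv: 12*u^2*v - 8*u*v^2 - 4*u + 48*v^3
F^* omega = (4*v*(3*u*v - 1)) du + (12*u^2*v - 8*u*v^2 - 4*u + 48*v^3) dv.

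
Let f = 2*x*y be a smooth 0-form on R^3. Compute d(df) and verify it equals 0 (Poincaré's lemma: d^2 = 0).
d(df) = 0

Step 1: df = sum_i (∂f/∂x_i) dx_i = (2*y) dx + (2*x) dy + (0) dz.
Step 2: Apply d again. Using the 1-form formula, the coefficient of dx ∧ dy in d(df) is ∂^2 f/∂x ∂y - ∂^2 f/∂y ∂x = (2) - (2) = 0 (equality of mixed partials for smooth f).
Similarly for dx ∧ dz and dy ∧ dz — all coefficients vanish. So d(df) = 0.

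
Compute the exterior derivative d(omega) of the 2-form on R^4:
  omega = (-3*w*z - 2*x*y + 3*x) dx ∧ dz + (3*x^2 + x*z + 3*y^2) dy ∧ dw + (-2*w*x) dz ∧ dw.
d(omega) = (2*x) dx ∧ dy ∧ dz + (-2*w - 3*z) dx ∧ dz ∧ dw + (6*x + z) dx ∧ dy ∧ dw + (-x) dy ∧ dz ∧ dw

For a 2-form omega = sum_{i<j} g_{ij} dx_i ∧ dx_j, the exterior derivative is
  d(omega) = sum_{i<j} d(g_{ij}) ∧ dx_i ∧ dx_j = sum_{i<j, k} (∂g_{ij}/∂x_k) dx_k ∧ dx_i ∧ dx_j.
Expand each term, using dx_k ∧ dx_i ∧ dx_j = sgn(permutation) dx_{(a)} ∧ dx_{(b)} ∧ dx_{(c)} with (a < b < c) sorted:
  d(-3*w*z - 2*x*y + 3*x) includes (∂/∂y)(-3*w*z - 2*x*y + 3*x) dy = (-2*x) dy, which multiplied by dx ∧ dz gives (2*x) dx ∧ dy ∧ dz
  d(-3*w*z - 2*x*y + 3*x) includes (∂/∂w)(-3*w*z - 2*x*y + 3*x) dw = (-3*z) dw, which multiplied by dx ∧ dz gives (-3*z) dx ∧ dz ∧ dw
  d(3*x^2 + x*z + 3*y^2) includes (∂/∂x)(3*x^2 + x*z + 3*y^2) dx = (6*x + z) dx, which multiplied by dy ∧ dw gives (6*x + z) dx ∧ dy ∧ dw
  d(3*x^2 + x*z + 3*y^2) includes (∂/∂z)(3*x^2 + x*z + 3*y^2) dz = (x) dz, which multiplied by dy ∧ dw gives (-x) dy ∧ dz ∧ dw
  d(-2*w*x) includes (∂/∂x)(-2*w*x) dx = (-2*w) dx, which multiplied by dz ∧ dw gives (-2*w) dx ∧ dz ∧ dw
Collecting like 3-forms: d(omega) = (2*x) dx ∧ dy ∧ dz + (-2*w - 3*z) dx ∧ dz ∧ dw + (6*x + z) dx ∧ dy ∧ dw + (-x) dy ∧ dz ∧ dw.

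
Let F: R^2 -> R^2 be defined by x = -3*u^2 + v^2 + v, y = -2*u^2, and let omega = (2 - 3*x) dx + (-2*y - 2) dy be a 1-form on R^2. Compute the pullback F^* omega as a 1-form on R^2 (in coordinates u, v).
F^* omega = (2*u*(-35*u^2 + 9*v^2 + 9*v - 2)) du + (18*u^2*v + 9*u^2 - 6*v^3 - 9*v^2 + v + 2) dv

Using F^*(f dg) = (f ∘ F) d(g ∘ F), substitute each coordinate x_i by F_i(u, v) in f_i, and replace dx_i by d F_i = (∂F_i/∂u) du + (∂F_i/∂v) dv.
  For the x component: f_1(F) = 9*u^2 - 3*v^2 - 3*v + 2; d F_1 = (-6*u) du + (2*v + 1) dv
  For the y component: f_2(F) = 4*u^2 - 2; d F_2 = (-4*u) du + (0) dv
Combining and collecting du, dv coefficients:
  coeff of du: 2*u*(-35*u^2 + 9*v^2 + 9*v - 2)
  coeff of dv: 18*u^2*v + 9*u^2 - 6*v^3 - 9*v^2 + v + 2
F^* omega = (2*u*(-35*u^2 + 9*v^2 + 9*v - 2)) du + (18*u^2*v + 9*u^2 - 6*v^3 - 9*v^2 + v + 2) dv.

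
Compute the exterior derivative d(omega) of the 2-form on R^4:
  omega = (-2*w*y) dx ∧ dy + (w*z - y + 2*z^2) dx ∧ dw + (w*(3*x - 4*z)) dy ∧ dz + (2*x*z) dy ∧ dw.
d(omega) = (-2*y + 2*z + 1) dx ∧ dy ∧ dw + (-w - 4*z) dx ∧ dz ∧ dw + (3*w) dx ∧ dy ∧ dz + (x - 4*z) dy ∧ dz ∧ dw

For a 2-form omega = sum_{i<j} g_{ij} dx_i ∧ dx_j, the exterior derivative is
  d(omega) = sum_{i<j} d(g_{ij}) ∧ dx_i ∧ dx_j = sum_{i<j, k} (∂g_{ij}/∂x_k) dx_k ∧ dx_i ∧ dx_j.
Expand each term, using dx_k ∧ dx_i ∧ dx_j = sgn(permutation) dx_{(a)} ∧ dx_{(b)} ∧ dx_{(c)} with (a < b < c) sorted:
  d(-2*w*y) includes (∂/∂w)(-2*w*y) dw = (-2*y) dw, which multiplied by dx ∧ dy gives (-2*y) dx ∧ dy ∧ dw
  d(w*z - y + 2*z^2) includes (∂/∂y)(w*z - y + 2*z^2) dy = (-1) dy, which multiplied by dx ∧ dw gives (1) dx ∧ dy ∧ dw
  d(w*z - y + 2*z^2) includes (∂/∂z)(w*z - y + 2*z^2) dz = (w + 4*z) dz, which multiplied by dx ∧ dw gives (-w - 4*z) dx ∧ dz ∧ dw
  d(w*(3*x - 4*z)) includes (∂/∂x)(w*(3*x - 4*z)) dx = (3*w) dx, which multiplied by dy ∧ dz gives (3*w) dx ∧ dy ∧ dz
  d(w*(3*x - 4*z)) includes (∂/∂w)(w*(3*x - 4*z)) dw = (3*x - 4*z) dw, which multiplied by dy ∧ dz gives (3*x - 4*z) dy ∧ dz ∧ dw
  d(2*x*z) includes (∂/∂x)(2*x*z) dx = (2*z) dx, which multiplied by dy ∧ dw gives (2*z) dx ∧ dy ∧ dw
  d(2*x*z) includes (∂/∂z)(2*x*z) dz = (2*x) dz, which multiplied by dy ∧ dw gives (-2*x) dy ∧ dz ∧ dw
Collecting like 3-forms: d(omega) = (-2*y + 2*z + 1) dx ∧ dy ∧ dw + (-w - 4*z) dx ∧ dz ∧ dw + (3*w) dx ∧ dy ∧ dz + (x - 4*z) dy ∧ dz ∧ dw.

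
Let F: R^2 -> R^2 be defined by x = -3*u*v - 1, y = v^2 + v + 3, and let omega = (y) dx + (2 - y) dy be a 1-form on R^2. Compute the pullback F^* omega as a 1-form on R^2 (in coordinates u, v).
F^* omega = (3*v*(-v^2 - v - 3)) du + (-3*u*v^2 - 3*u*v - 9*u - 2*v^3 - 3*v^2 - 3*v - 1) dv

Using F^*(f dg) = (f ∘ F) d(g ∘ F), substitute each coordinate x_i by F_i(u, v) in f_i, and replace dx_i by d F_i = (∂F_i/∂u) du + (∂F_i/∂v) dv.
  For the x component: f_1(F) = v^2 + v + 3; d F_1 = (-3*v) du + (-3*u) dv
  For the y component: f_2(F) = -v^2 - v - 1; d F_2 = (0) du + (2*v + 1) dv
Combining and collecting du, dv coefficients:
  coeff of du: 3*v*(-v^2 - v - 3)
  coeff of dv: -3*u*v^2 - 3*u*v - 9*u - 2*v^3 - 3*v^2 - 3*v - 1
F^* omega = (3*v*(-v^2 - v - 3)) du + (-3*u*v^2 - 3*u*v - 9*u - 2*v^3 - 3*v^2 - 3*v - 1) dv.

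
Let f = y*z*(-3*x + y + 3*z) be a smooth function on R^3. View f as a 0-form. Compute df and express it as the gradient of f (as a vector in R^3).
df = (-3*y*z) dx + (z*(-3*x + 2*y + 3*z)) dy + (y*(-3*x + y + 6*z)) dz; grad f = (-3*y*z, z*(-3*x + 2*y + 3*z), y*(-3*x + y + 6*z))

For a 0-form f, d f = (∂f/∂x) dx + (∂f/∂y) dy + (∂f/∂z) dz. The components of the vector representation are exactly the entries of grad f in Cartesian coordinates:
  ∂f/∂x = -3*y*z
  ∂f/∂y = z*(-3*x + 2*y + 3*z)
  ∂f/∂z = y*(-3*x + y + 6*z).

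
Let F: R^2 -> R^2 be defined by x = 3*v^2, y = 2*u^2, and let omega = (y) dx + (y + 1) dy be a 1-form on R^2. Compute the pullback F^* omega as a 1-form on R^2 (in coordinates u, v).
F^* omega = (8*u^3 + 4*u) du + (12*u^2*v) dv

Using F^*(f dg) = (f ∘ F) d(g ∘ F), substitute each coordinate x_i by F_i(u, v) in f_i, and replace dx_i by d F_i = (∂F_i/∂u) du + (∂F_i/∂v) dv.
  For the x component: f_1(F) = 2*u^2; d F_1 = (0) du + (6*v) dv
  For the y component: f_2(F) = 2*u^2 + 1; d F_2 = (4*u) du + (0) dv
Combining and collecting du, dv coefficients:
  coeff of du: 8*u^3 + 4*u
  coeff of dv: 12*u^2*v
F^* omega = (8*u^3 + 4*u) du + (12*u^2*v) dv.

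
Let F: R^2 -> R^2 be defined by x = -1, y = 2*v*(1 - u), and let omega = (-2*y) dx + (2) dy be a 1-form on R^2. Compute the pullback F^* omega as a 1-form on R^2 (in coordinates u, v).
F^* omega = (-4*v) du + (4 - 4*u) dv

Using F^*(f dg) = (f ∘ F) d(g ∘ F), substitute each coordinate x_i by F_i(u, v) in f_i, and replace dx_i by d F_i = (∂F_i/∂u) du + (∂F_i/∂v) dv.
  For the x component: f_1(F) = 4*v*(u - 1); d F_1 = (0) du + (0) dv
  For the y component: f_2(F) = 2; d F_2 = (-2*v) du + (2 - 2*u) dv
Combining and collecting du, dv coefficients:
  coeff of du: -4*v
  coeff of dv: 4 - 4*u
F^* omega = (-4*v) du + (4 - 4*u) dv.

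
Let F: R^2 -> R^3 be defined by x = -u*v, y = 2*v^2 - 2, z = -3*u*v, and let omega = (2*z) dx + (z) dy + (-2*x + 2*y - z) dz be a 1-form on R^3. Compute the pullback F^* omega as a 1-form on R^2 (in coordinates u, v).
F^* omega = (3*v*(-3*u*v - 4*v^2 + 4)) du + (3*u*(-3*u*v - 8*v^2 + 4)) dv

Using F^*(f dg) = (f ∘ F) d(g ∘ F), substitute each coordinate x_i by F_i(u, v) in f_i, and replace dx_i by d F_i = (∂F_i/∂u) du + (∂F_i/∂v) dv.
  For the x component: f_1(F) = -6*u*v; d F_1 = (-v) du + (-u) dv
  For the y component: f_2(F) = -3*u*v; d F_2 = (0) du + (4*v) dv
  For the z component: f_3(F) = 5*u*v + 4*v^2 - 4; d F_3 = (-3*v) du + (-3*u) dv
Combining and collecting du, dv coefficients:
  coeff of du: 3*v*(-3*u*v - 4*v^2 + 4)
  coeff of dv: 3*u*(-3*u*v - 8*v^2 + 4)
F^* omega = (3*v*(-3*u*v - 4*v^2 + 4)) du + (3*u*(-3*u*v - 8*v^2 + 4)) dv.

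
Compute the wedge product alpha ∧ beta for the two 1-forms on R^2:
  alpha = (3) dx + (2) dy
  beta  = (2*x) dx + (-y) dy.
alpha ∧ beta = (-4*x - 3*y) dx ∧ dy

Distribute the wedge, using dx_i ∧ dx_j = -dx_j ∧ dx_i and dx_i ∧ dx_i = 0. For each pair (i, j) with i < j, the coefficient of dx_i ∧ dx_j in alpha ∧ beta is (alpha_i * beta_j - alpha_j * beta_i). Collecting: alpha ∧ beta = (-4*x - 3*y) dx ∧ dy.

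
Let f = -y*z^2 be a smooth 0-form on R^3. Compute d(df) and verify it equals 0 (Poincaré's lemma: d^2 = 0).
d(df) = 0

Step 1: df = sum_i (∂f/∂x_i) dx_i = (0) dx + (-z^2) dy + (-2*y*z) dz.
Step 2: Apply d again. Using the 1-form formula, the coefficient of dx ∧ dy in d(df) is ∂^2 f/∂x ∂y - ∂^2 f/∂y ∂x = (0) - (0) = 0 (equality of mixed partials for smooth f).
Similarly for dx ∧ dz and dy ∧ dz — all coefficients vanish. So d(df) = 0.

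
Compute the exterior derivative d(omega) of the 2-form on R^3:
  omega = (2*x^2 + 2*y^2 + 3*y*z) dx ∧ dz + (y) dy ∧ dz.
d(omega) = (-4*y - 3*z) dx ∧ dy ∧ dz

For a 2-form omega = sum_{i<j} g_{ij} dx_i ∧ dx_j, the exterior derivative is
  d(omega) = sum_{i<j} d(g_{ij}) ∧ dx_i ∧ dx_j = sum_{i<j, k} (∂g_{ij}/∂x_k) dx_k ∧ dx_i ∧ dx_j.
Expand each term, using dx_k ∧ dx_i ∧ dx_j = sgn(permutation) dx_{(a)} ∧ dx_{(b)} ∧ dx_{(c)} with (a < b < c) sorted:
  d(2*x^2 + 2*y^2 + 3*y*z) includes (∂/∂y)(2*x^2 + 2*y^2 + 3*y*z) dy = (4*y + 3*z) dy, which multiplied by dx ∧ dz gives (-4*y - 3*z) dx ∧ dy ∧ dz
Collecting like 3-forms: d(omega) = (-4*y - 3*z) dx ∧ dy ∧ dz.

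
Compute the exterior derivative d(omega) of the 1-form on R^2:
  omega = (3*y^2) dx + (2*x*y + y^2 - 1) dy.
d(omega) = (-4*y) dx ∧ dy

For a 1-form omega = sum_i f_i dx_i, the exterior derivative is
  d(omega) = sum_{i < j} (∂f_j/∂x_i - ∂f_i/∂x_j) dx_i ∧ dx_j.
  coefficient of dx ∧ dy: ∂f_2/∂x - ∂f_1/∂y = ∂(2*x*y + y^2 - 1)/∂x - ∂(3*y^2)/∂y = -4*y
Assembling: d(omega) = (-4*y) dx ∧ dy.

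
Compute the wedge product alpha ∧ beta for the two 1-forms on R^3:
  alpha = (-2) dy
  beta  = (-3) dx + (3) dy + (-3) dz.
alpha ∧ beta = (-6) dx ∧ dy + (6) dy ∧ dz

Distribute the wedge, using dx_i ∧ dx_j = -dx_j ∧ dx_i and dx_i ∧ dx_i = 0. For each pair (i, j) with i < j, the coefficient of dx_i ∧ dx_j in alpha ∧ beta is (alpha_i * beta_j - alpha_j * beta_i). Collecting: alpha ∧ beta = (-6) dx ∧ dy + (6) dy ∧ dz.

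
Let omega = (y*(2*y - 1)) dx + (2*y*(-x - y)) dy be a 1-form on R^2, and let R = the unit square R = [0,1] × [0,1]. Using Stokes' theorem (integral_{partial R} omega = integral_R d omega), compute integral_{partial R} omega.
integral_(partial R) omega = -2

Stokes: integral_partial_R omega = integral_R d omega with d omega = (∂Q/∂x - ∂P/∂y) dx ∧ dy.
  ∂Q/∂x = -2*y
  ∂P/∂y = 4*y - 1
  integrand = ∂Q/∂x - ∂P/∂y = 1 - 6*y.
Integrating over R: integral_0^1 integral_0^1 (1 - 6*y) dx dy = -2.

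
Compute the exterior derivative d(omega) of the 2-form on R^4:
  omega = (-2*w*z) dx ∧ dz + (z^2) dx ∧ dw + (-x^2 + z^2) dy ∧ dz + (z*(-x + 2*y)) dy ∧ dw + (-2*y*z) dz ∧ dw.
d(omega) = (-4*z) dx ∧ dz ∧ dw + (-2*x) dx ∧ dy ∧ dz + (-z) dx ∧ dy ∧ dw + (x - 2*y - 2*z) dy ∧ dz ∧ dw

For a 2-form omega = sum_{i<j} g_{ij} dx_i ∧ dx_j, the exterior derivative is
  d(omega) = sum_{i<j} d(g_{ij}) ∧ dx_i ∧ dx_j = sum_{i<j, k} (∂g_{ij}/∂x_k) dx_k ∧ dx_i ∧ dx_j.
Expand each term, using dx_k ∧ dx_i ∧ dx_j = sgn(permutation) dx_{(a)} ∧ dx_{(b)} ∧ dx_{(c)} with (a < b < c) sorted:
  d(-2*w*z) includes (∂/∂w)(-2*w*z) dw = (-2*z) dw, which multiplied by dx ∧ dz gives (-2*z) dx ∧ dz ∧ dw
  d(z^2) includes (∂/∂z)(z^2) dz = (2*z) dz, which multiplied by dx ∧ dw gives (-2*z) dx ∧ dz ∧ dw
  d(-x^2 + z^2) includes (∂/∂x)(-x^2 + z^2) dx = (-2*x) dx, which multiplied by dy ∧ dz gives (-2*x) dx ∧ dy ∧ dz
  d(z*(-x + 2*y)) includes (∂/∂x)(z*(-x + 2*y)) dx = (-z) dx, which multiplied by dy ∧ dw gives (-z) dx ∧ dy ∧ dw
  d(z*(-x + 2*y)) includes (∂/∂z)(z*(-x + 2*y)) dz = (-x + 2*y) dz, which multiplied by dy ∧ dw gives (x - 2*y) dy ∧ dz ∧ dw
  d(-2*y*z) includes (∂/∂y)(-2*y*z) dy = (-2*z) dy, which multiplied by dz ∧ dw gives (-2*z) dy ∧ dz ∧ dw
Collecting like 3-forms: d(omega) = (-4*z) dx ∧ dz ∧ dw + (-2*x) dx ∧ dy ∧ dz + (-z) dx ∧ dy ∧ dw + (x - 2*y - 2*z) dy ∧ dz ∧ dw.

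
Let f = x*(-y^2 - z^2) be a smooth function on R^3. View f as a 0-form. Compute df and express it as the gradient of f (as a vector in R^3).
df = (-y^2 - z^2) dx + (-2*x*y) dy + (-2*x*z) dz; grad f = (-y^2 - z^2, -2*x*y, -2*x*z)

For a 0-form f, d f = (∂f/∂x) dx + (∂f/∂y) dy + (∂f/∂z) dz. The components of the vector representation are exactly the entries of grad f in Cartesian coordinates:
  ∂f/∂x = -y^2 - z^2
  ∂f/∂y = -2*x*y
  ∂f/∂z = -2*x*z.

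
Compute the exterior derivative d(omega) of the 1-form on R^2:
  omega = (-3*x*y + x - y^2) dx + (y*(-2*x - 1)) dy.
d(omega) = (3*x) dx ∧ dy

For a 1-form omega = sum_i f_i dx_i, the exterior derivative is
  d(omega) = sum_{i < j} (∂f_j/∂x_i - ∂f_i/∂x_j) dx_i ∧ dx_j.
  coefficient of dx ∧ dy: ∂f_2/∂x - ∂f_1/∂y = ∂(y*(-2*x - 1))/∂x - ∂(-3*x*y + x - y^2)/∂y = 3*x
Assembling: d(omega) = (3*x) dx ∧ dy.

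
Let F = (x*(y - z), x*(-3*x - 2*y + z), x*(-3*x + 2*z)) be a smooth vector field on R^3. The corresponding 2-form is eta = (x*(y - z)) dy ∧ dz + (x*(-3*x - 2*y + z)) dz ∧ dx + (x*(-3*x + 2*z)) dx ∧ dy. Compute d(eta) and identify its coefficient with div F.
d(eta) = (y - z) dx ∧ dy ∧ dz; div F = y - z

For a 2-form in R^3 of the form above, applying d gives a 3-form with coefficient ∂P/∂x + ∂Q/∂y + ∂R/∂z:
  ∂P/∂x = y - z
  ∂Q/∂y = -2*x
  ∂R/∂z = 2*x
Sum = y - z, which is exactly div F.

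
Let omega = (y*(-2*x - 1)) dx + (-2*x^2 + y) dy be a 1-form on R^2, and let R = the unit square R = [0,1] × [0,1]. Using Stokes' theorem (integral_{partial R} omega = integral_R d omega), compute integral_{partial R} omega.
integral_(partial R) omega = 0

Stokes: integral_partial_R omega = integral_R d omega with d omega = (∂Q/∂x - ∂P/∂y) dx ∧ dy.
  ∂Q/∂x = -4*x
  ∂P/∂y = -2*x - 1
  integrand = ∂Q/∂x - ∂P/∂y = 1 - 2*x.
Integrating over R: integral_0^1 integral_0^1 (1 - 2*x) dx dy = 0.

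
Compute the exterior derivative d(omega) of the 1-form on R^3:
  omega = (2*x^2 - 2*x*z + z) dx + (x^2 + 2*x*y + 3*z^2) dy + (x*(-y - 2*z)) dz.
d(omega) = (2*x + 2*y) dx ∧ dy + (2*x - y - 2*z - 1) dx ∧ dz + (-x - 6*z) dy ∧ dz

For a 1-form omega = sum_i f_i dx_i, the exterior derivative is
  d(omega) = sum_{i < j} (∂f_j/∂x_i - ∂f_i/∂x_j) dx_i ∧ dx_j.
  coefficient of dx ∧ dy: ∂f_2/∂x - ∂f_1/∂y = ∂(x^2 + 2*x*y + 3*z^2)/∂x - ∂(2*x^2 - 2*x*z + z)/∂y = 2*x + 2*y
  coefficient of dx ∧ dz: ∂f_3/∂x - ∂f_1/∂z = ∂(x*(-y - 2*z))/∂x - ∂(2*x^2 - 2*x*z + z)/∂z = 2*x - y - 2*z - 1
  coefficient of dy ∧ dz: ∂f_3/∂y - ∂f_2/∂z = ∂(x*(-y - 2*z))/∂y - ∂(x^2 + 2*x*y + 3*z^2)/∂z = -x - 6*z
Assembling: d(omega) = (2*x + 2*y) dx ∧ dy + (2*x - y - 2*z - 1) dx ∧ dz + (-x - 6*z) dy ∧ dz.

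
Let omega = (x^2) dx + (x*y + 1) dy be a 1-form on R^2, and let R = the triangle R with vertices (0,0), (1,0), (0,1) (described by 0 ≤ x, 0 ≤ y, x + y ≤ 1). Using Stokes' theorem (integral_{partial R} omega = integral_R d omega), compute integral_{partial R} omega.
integral_(partial R) omega = 1/6

Stokes: integral_partial_R omega = integral_R d omega with d omega = (∂Q/∂x - ∂P/∂y) dx ∧ dy.
  ∂Q/∂x = y
  ∂P/∂y = 0
  integrand = ∂Q/∂x - ∂P/∂y = y.
Integrating over R: integral_0^1 integral_0^{1-x} (y) dy dx = 1/6.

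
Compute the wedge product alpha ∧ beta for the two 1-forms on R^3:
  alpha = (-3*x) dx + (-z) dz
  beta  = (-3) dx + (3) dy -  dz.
alpha ∧ beta = (-9*x) dx ∧ dy + (3*x - 3*z) dx ∧ dz + (3*z) dy ∧ dz

Distribute the wedge, using dx_i ∧ dx_j = -dx_j ∧ dx_i and dx_i ∧ dx_i = 0. For each pair (i, j) with i < j, the coefficient of dx_i ∧ dx_j in alpha ∧ beta is (alpha_i * beta_j - alpha_j * beta_i). Collecting: alpha ∧ beta = (-9*x) dx ∧ dy + (3*x - 3*z) dx ∧ dz + (3*z) dy ∧ dz.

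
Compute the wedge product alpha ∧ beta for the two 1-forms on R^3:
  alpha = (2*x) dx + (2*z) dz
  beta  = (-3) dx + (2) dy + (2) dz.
alpha ∧ beta = (4*x) dx ∧ dy + (4*x + 6*z) dx ∧ dz + (-4*z) dy ∧ dz

Distribute the wedge, using dx_i ∧ dx_j = -dx_j ∧ dx_i and dx_i ∧ dx_i = 0. For each pair (i, j) with i < j, the coefficient of dx_i ∧ dx_j in alpha ∧ beta is (alpha_i * beta_j - alpha_j * beta_i). Collecting: alpha ∧ beta = (4*x) dx ∧ dy + (4*x + 6*z) dx ∧ dz + (-4*z) dy ∧ dz.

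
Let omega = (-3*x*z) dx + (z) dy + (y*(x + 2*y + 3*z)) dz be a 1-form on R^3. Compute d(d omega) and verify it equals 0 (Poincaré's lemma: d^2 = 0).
d(d omega) = 0

Step 1: d omega = sum_{i<j} (∂f_j/∂x_i - ∂f_i/∂x_j) dx_i ∧ dx_j:
  coeff of dx ∧ dy: 0
  coeff of dx ∧ dz: 3*x + y
  coeff of dy ∧ dz: x + 4*y + 3*z - 1
Step 2: Apply d again to each 2-form coefficient. The only possible 3-form in R^3 is dx ∧ dy ∧ dz, with coefficient
  ∂(coeff of dy∧dz)/∂x - ∂(coeff of dx∧dz)/∂y + ∂(coeff of dx∧dy)/∂z
  = ∂/∂x (x + 4*y + 3*z - 1) - ∂/∂y (3*x + y) + ∂/∂z (0).
Each of these terms simplifies to sums of mixed partials that cancel in pairs. The result is 0 (by equality of mixed partials for smooth functions — Schwarz / Clairaut).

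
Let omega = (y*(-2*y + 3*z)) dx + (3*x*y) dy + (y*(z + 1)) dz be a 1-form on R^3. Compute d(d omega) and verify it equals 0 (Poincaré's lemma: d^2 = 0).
d(d omega) = 0

Step 1: d omega = sum_{i<j} (∂f_j/∂x_i - ∂f_i/∂x_j) dx_i ∧ dx_j:
  coeff of dx ∧ dy: 7*y - 3*z
  coeff of dx ∧ dz: -3*y
  coeff of dy ∧ dz: z + 1
Step 2: Apply d again to each 2-form coefficient. The only possible 3-form in R^3 is dx ∧ dy ∧ dz, with coefficient
  ∂(coeff of dy∧dz)/∂x - ∂(coeff of dx∧dz)/∂y + ∂(coeff of dx∧dy)/∂z
  = ∂/∂x (z + 1) - ∂/∂y (-3*y) + ∂/∂z (7*y - 3*z).
Each of these terms simplifies to sums of mixed partials that cancel in pairs. The result is 0 (by equality of mixed partials for smooth functions — Schwarz / Clairaut).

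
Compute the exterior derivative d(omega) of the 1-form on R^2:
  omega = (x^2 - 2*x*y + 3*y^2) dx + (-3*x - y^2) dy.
d(omega) = (2*x - 6*y - 3) dx ∧ dy

For a 1-form omega = sum_i f_i dx_i, the exterior derivative is
  d(omega) = sum_{i < j} (∂f_j/∂x_i - ∂f_i/∂x_j) dx_i ∧ dx_j.
  coefficient of dx ∧ dy: ∂f_2/∂x - ∂f_1/∂y = ∂(-3*x - y^2)/∂x - ∂(x^2 - 2*x*y + 3*y^2)/∂y = 2*x - 6*y - 3
Assembling: d(omega) = (2*x - 6*y - 3) dx ∧ dy.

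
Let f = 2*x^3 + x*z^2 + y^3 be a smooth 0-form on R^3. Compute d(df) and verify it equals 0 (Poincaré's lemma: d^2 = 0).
d(df) = 0

Step 1: df = sum_i (∂f/∂x_i) dx_i = (6*x^2 + z^2) dx + (3*y^2) dy + (2*x*z) dz.
Step 2: Apply d again. Using the 1-form formula, the coefficient of dx ∧ dy in d(df) is ∂^2 f/∂x ∂y - ∂^2 f/∂y ∂x = (0) - (0) = 0 (equality of mixed partials for smooth f).
Similarly for dx ∧ dz and dy ∧ dz — all coefficients vanish. So d(df) = 0.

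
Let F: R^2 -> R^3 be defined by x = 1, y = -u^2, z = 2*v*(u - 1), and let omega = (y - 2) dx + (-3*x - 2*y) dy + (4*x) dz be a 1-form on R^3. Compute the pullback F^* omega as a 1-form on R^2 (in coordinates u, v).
F^* omega = (-4*u^3 + 6*u + 8*v) du + (8*u - 8) dv

Using F^*(f dg) = (f ∘ F) d(g ∘ F), substitute each coordinate x_i by F_i(u, v) in f_i, and replace dx_i by d F_i = (∂F_i/∂u) du + (∂F_i/∂v) dv.
  For the x component: f_1(F) = -u^2 - 2; d F_1 = (0) du + (0) dv
  For the y component: f_2(F) = 2*u^2 - 3; d F_2 = (-2*u) du + (0) dv
  For the z component: f_3(F) = 4; d F_3 = (2*v) du + (2*u - 2) dv
Combining and collecting du, dv coefficients:
  coeff of du: -4*u^3 + 6*u + 8*v
  coeff of dv: 8*u - 8
F^* omega = (-4*u^3 + 6*u + 8*v) du + (8*u - 8) dv.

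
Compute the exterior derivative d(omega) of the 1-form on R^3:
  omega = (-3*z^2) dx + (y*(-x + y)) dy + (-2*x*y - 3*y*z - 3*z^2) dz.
d(omega) = (-y) dx ∧ dy + (-2*y + 6*z) dx ∧ dz + (-2*x - 3*z) dy ∧ dz

For a 1-form omega = sum_i f_i dx_i, the exterior derivative is
  d(omega) = sum_{i < j} (∂f_j/∂x_i - ∂f_i/∂x_j) dx_i ∧ dx_j.
  coefficient of dx ∧ dy: ∂f_2/∂x - ∂f_1/∂y = ∂(y*(-x + y))/∂x - ∂(-3*z^2)/∂y = -y
  coefficient of dx ∧ dz: ∂f_3/∂x - ∂f_1/∂z = ∂(-2*x*y - 3*y*z - 3*z^2)/∂x - ∂(-3*z^2)/∂z = -2*y + 6*z
  coefficient of dy ∧ dz: ∂f_3/∂y - ∂f_2/∂z = ∂(-2*x*y - 3*y*z - 3*z^2)/∂y - ∂(y*(-x + y))/∂z = -2*x - 3*z
Assembling: d(omega) = (-y) dx ∧ dy + (-2*y + 6*z) dx ∧ dz + (-2*x - 3*z) dy ∧ dz.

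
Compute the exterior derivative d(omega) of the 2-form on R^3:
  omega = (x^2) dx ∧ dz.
d(omega) = 0

For a 2-form omega = sum_{i<j} g_{ij} dx_i ∧ dx_j, the exterior derivative is
  d(omega) = sum_{i<j} d(g_{ij}) ∧ dx_i ∧ dx_j = sum_{i<j, k} (∂g_{ij}/∂x_k) dx_k ∧ dx_i ∧ dx_j.
Expand each term, using dx_k ∧ dx_i ∧ dx_j = sgn(permutation) dx_{(a)} ∧ dx_{(b)} ∧ dx_{(c)} with (a < b < c) sorted:

Collecting like 3-forms: d(omega) = 0.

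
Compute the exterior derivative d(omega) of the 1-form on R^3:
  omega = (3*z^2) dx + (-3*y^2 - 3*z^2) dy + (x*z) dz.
d(omega) = (-5*z) dx ∧ dz + (6*z) dy ∧ dz

For a 1-form omega = sum_i f_i dx_i, the exterior derivative is
  d(omega) = sum_{i < j} (∂f_j/∂x_i - ∂f_i/∂x_j) dx_i ∧ dx_j.
  coefficient of dx ∧ dz: ∂f_3/∂x - ∂f_1/∂z = ∂(x*z)/∂x - ∂(3*z^2)/∂z = -5*z
  coefficient of dy ∧ dz: ∂f_3/∂y - ∂f_2/∂z = ∂(x*z)/∂y - ∂(-3*y^2 - 3*z^2)/∂z = 6*z
Assembling: d(omega) = (-5*z) dx ∧ dz + (6*z) dy ∧ dz.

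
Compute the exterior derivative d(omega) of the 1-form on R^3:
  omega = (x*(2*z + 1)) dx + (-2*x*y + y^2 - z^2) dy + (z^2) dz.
d(omega) = (-2*y) dx ∧ dy + (-2*x) dx ∧ dz + (2*z) dy ∧ dz

For a 1-form omega = sum_i f_i dx_i, the exterior derivative is
  d(omega) = sum_{i < j} (∂f_j/∂x_i - ∂f_i/∂x_j) dx_i ∧ dx_j.
  coefficient of dx ∧ dy: ∂f_2/∂x - ∂f_1/∂y = ∂(-2*x*y + y^2 - z^2)/∂x - ∂(x*(2*z + 1))/∂y = -2*y
  coefficient of dx ∧ dz: ∂f_3/∂x - ∂f_1/∂z = ∂(z^2)/∂x - ∂(x*(2*z + 1))/∂z = -2*x
  coefficient of dy ∧ dz: ∂f_3/∂y - ∂f_2/∂z = ∂(z^2)/∂y - ∂(-2*x*y + y^2 - z^2)/∂z = 2*z
Assembling: d(omega) = (-2*y) dx ∧ dy + (-2*x) dx ∧ dz + (2*z) dy ∧ dz.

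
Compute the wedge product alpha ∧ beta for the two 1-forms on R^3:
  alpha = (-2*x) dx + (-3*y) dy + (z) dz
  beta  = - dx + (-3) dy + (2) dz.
alpha ∧ beta = (6*x - 3*y) dx ∧ dy + (-4*x + z) dx ∧ dz + (-6*y + 3*z) dy ∧ dz

Distribute the wedge, using dx_i ∧ dx_j = -dx_j ∧ dx_i and dx_i ∧ dx_i = 0. For each pair (i, j) with i < j, the coefficient of dx_i ∧ dx_j in alpha ∧ beta is (alpha_i * beta_j - alpha_j * beta_i). Collecting: alpha ∧ beta = (6*x - 3*y) dx ∧ dy + (-4*x + z) dx ∧ dz + (-6*y + 3*z) dy ∧ dz.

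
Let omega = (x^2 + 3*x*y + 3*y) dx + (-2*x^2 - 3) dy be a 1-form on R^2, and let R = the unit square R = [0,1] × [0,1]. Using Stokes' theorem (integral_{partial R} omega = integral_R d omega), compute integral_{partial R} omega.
integral_(partial R) omega = -13/2

Stokes: integral_partial_R omega = integral_R d omega with d omega = (∂Q/∂x - ∂P/∂y) dx ∧ dy.
  ∂Q/∂x = -4*x
  ∂P/∂y = 3*x + 3
  integrand = ∂Q/∂x - ∂P/∂y = -7*x - 3.
Integrating over R: integral_0^1 integral_0^1 (-7*x - 3) dx dy = -13/2.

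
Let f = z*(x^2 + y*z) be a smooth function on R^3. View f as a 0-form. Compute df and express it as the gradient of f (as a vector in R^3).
df = (2*x*z) dx + (z^2) dy + (x^2 + 2*y*z) dz; grad f = (2*x*z, z^2, x^2 + 2*y*z)

For a 0-form f, d f = (∂f/∂x) dx + (∂f/∂y) dy + (∂f/∂z) dz. The components of the vector representation are exactly the entries of grad f in Cartesian coordinates:
  ∂f/∂x = 2*x*z
  ∂f/∂y = z^2
  ∂f/∂z = x^2 + 2*y*z.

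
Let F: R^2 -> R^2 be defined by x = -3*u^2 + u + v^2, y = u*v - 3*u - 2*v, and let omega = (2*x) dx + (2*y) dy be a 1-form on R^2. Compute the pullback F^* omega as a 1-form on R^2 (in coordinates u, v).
F^* omega = (36*u^3 - 18*u^2 - 10*u*v^2 - 12*u*v + 20*u - 2*v^2 + 12*v) du + (-10*u^2*v - 6*u^2 - 4*u*v + 12*u + 4*v^3 + 8*v) dv

Using F^*(f dg) = (f ∘ F) d(g ∘ F), substitute each coordinate x_i by F_i(u, v) in f_i, and replace dx_i by d F_i = (∂F_i/∂u) du + (∂F_i/∂v) dv.
  For the x component: f_1(F) = -6*u^2 + 2*u + 2*v^2; d F_1 = (1 - 6*u) du + (2*v) dv
  For the y component: f_2(F) = 2*u*v - 6*u - 4*v; d F_2 = (v - 3) du + (u - 2) dv
Combining and collecting du, dv coefficients:
  coeff of du: 36*u^3 - 18*u^2 - 10*u*v^2 - 12*u*v + 20*u - 2*v^2 + 12*v
  coeff of dv: -10*u^2*v - 6*u^2 - 4*u*v + 12*u + 4*v^3 + 8*v
F^* omega = (36*u^3 - 18*u^2 - 10*u*v^2 - 12*u*v + 20*u - 2*v^2 + 12*v) du + (-10*u^2*v - 6*u^2 - 4*u*v + 12*u + 4*v^3 + 8*v) dv.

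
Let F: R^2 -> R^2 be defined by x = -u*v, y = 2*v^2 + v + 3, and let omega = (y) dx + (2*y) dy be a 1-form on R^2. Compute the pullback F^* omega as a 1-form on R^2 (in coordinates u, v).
F^* omega = (v*(-2*v^2 - v - 3)) du + (-2*u*v^2 - u*v - 3*u + 16*v^3 + 12*v^2 + 26*v + 6) dv

Using F^*(f dg) = (f ∘ F) d(g ∘ F), substitute each coordinate x_i by F_i(u, v) in f_i, and replace dx_i by d F_i = (∂F_i/∂u) du + (∂F_i/∂v) dv.
  For the x component: f_1(F) = 2*v^2 + v + 3; d F_1 = (-v) du + (-u) dv
  For the y component: f_2(F) = 4*v^2 + 2*v + 6; d F_2 = (0) du + (4*v + 1) dv
Combining and collecting du, dv coefficients:
  coeff of du: v*(-2*v^2 - v - 3)
  coeff of dv: -2*u*v^2 - u*v - 3*u + 16*v^3 + 12*v^2 + 26*v + 6
F^* omega = (v*(-2*v^2 - v - 3)) du + (-2*u*v^2 - u*v - 3*u + 16*v^3 + 12*v^2 + 26*v + 6) dv.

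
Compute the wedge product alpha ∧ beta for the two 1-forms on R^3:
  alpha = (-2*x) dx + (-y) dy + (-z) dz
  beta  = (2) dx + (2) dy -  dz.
alpha ∧ beta = (-4*x + 2*y) dx ∧ dy + (2*x + 2*z) dx ∧ dz + (y + 2*z) dy ∧ dz

Distribute the wedge, using dx_i ∧ dx_j = -dx_j ∧ dx_i and dx_i ∧ dx_i = 0. For each pair (i, j) with i < j, the coefficient of dx_i ∧ dx_j in alpha ∧ beta is (alpha_i * beta_j - alpha_j * beta_i). Collecting: alpha ∧ beta = (-4*x + 2*y) dx ∧ dy + (2*x + 2*z) dx ∧ dz + (y + 2*z) dy ∧ dz.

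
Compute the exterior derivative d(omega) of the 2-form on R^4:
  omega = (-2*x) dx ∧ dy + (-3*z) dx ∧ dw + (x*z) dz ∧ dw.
d(omega) = (z + 3) dx ∧ dz ∧ dw

For a 2-form omega = sum_{i<j} g_{ij} dx_i ∧ dx_j, the exterior derivative is
  d(omega) = sum_{i<j} d(g_{ij}) ∧ dx_i ∧ dx_j = sum_{i<j, k} (∂g_{ij}/∂x_k) dx_k ∧ dx_i ∧ dx_j.
Expand each term, using dx_k ∧ dx_i ∧ dx_j = sgn(permutation) dx_{(a)} ∧ dx_{(b)} ∧ dx_{(c)} with (a < b < c) sorted:
  d(-3*z) includes (∂/∂z)(-3*z) dz = (-3) dz, which multiplied by dx ∧ dw gives (3) dx ∧ dz ∧ dw
  d(x*z) includes (∂/∂x)(x*z) dx = (z) dx, which multiplied by dz ∧ dw gives (z) dx ∧ dz ∧ dw
Collecting like 3-forms: d(omega) = (z + 3) dx ∧ dz ∧ dw.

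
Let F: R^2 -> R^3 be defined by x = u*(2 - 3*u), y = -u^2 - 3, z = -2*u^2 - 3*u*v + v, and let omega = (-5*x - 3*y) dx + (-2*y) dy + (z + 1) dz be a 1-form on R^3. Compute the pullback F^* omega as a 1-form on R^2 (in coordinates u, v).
F^* omega = (-104*u^3 + 18*u^2*v + 96*u^2 + 9*u*v^2 - 4*u*v - 90*u - 3*v^2 - 3*v + 18) du + (6*u^3 + 9*u^2*v - 2*u^2 - 6*u*v - 3*u + v + 1) dv

Using F^*(f dg) = (f ∘ F) d(g ∘ F), substitute each coordinate x_i by F_i(u, v) in f_i, and replace dx_i by d F_i = (∂F_i/∂u) du + (∂F_i/∂v) dv.
  For the x component: f_1(F) = 18*u^2 - 10*u + 9; d F_1 = (2 - 6*u) du + (0) dv
  For the y component: f_2(F) = 2*u^2 + 6; d F_2 = (-2*u) du + (0) dv
  For the z component: f_3(F) = -2*u^2 - 3*u*v + v + 1; d F_3 = (-4*u - 3*v) du + (1 - 3*u) dv
Combining and collecting du, dv coefficients:
  coeff of du: -104*u^3 + 18*u^2*v + 96*u^2 + 9*u*v^2 - 4*u*v - 90*u - 3*v^2 - 3*v + 18
  coeff of dv: 6*u^3 + 9*u^2*v - 2*u^2 - 6*u*v - 3*u + v + 1
F^* omega = (-104*u^3 + 18*u^2*v + 96*u^2 + 9*u*v^2 - 4*u*v - 90*u - 3*v^2 - 3*v + 18) du + (6*u^3 + 9*u^2*v - 2*u^2 - 6*u*v - 3*u + v + 1) dv.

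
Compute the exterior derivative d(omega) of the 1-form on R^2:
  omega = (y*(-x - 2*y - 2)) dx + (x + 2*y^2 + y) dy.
d(omega) = (x + 4*y + 3) dx ∧ dy

For a 1-form omega = sum_i f_i dx_i, the exterior derivative is
  d(omega) = sum_{i < j} (∂f_j/∂x_i - ∂f_i/∂x_j) dx_i ∧ dx_j.
  coefficient of dx ∧ dy: ∂f_2/∂x - ∂f_1/∂y = ∂(x + 2*y^2 + y)/∂x - ∂(y*(-x - 2*y - 2))/∂y = x + 4*y + 3
Assembling: d(omega) = (x + 4*y + 3) dx ∧ dy.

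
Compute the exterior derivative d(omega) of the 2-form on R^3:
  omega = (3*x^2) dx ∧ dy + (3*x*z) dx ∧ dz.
d(omega) = 0

For a 2-form omega = sum_{i<j} g_{ij} dx_i ∧ dx_j, the exterior derivative is
  d(omega) = sum_{i<j} d(g_{ij}) ∧ dx_i ∧ dx_j = sum_{i<j, k} (∂g_{ij}/∂x_k) dx_k ∧ dx_i ∧ dx_j.
Expand each term, using dx_k ∧ dx_i ∧ dx_j = sgn(permutation) dx_{(a)} ∧ dx_{(b)} ∧ dx_{(c)} with (a < b < c) sorted:

Collecting like 3-forms: d(omega) = 0.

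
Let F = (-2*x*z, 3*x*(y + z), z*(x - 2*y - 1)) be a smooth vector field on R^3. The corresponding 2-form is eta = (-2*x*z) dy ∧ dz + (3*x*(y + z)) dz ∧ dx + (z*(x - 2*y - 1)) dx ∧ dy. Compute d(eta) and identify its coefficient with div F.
d(eta) = (4*x - 2*y - 2*z - 1) dx ∧ dy ∧ dz; div F = 4*x - 2*y - 2*z - 1

For a 2-form in R^3 of the form above, applying d gives a 3-form with coefficient ∂P/∂x + ∂Q/∂y + ∂R/∂z:
  ∂P/∂x = -2*z
  ∂Q/∂y = 3*x
  ∂R/∂z = x - 2*y - 1
Sum = 4*x - 2*y - 2*z - 1, which is exactly div F.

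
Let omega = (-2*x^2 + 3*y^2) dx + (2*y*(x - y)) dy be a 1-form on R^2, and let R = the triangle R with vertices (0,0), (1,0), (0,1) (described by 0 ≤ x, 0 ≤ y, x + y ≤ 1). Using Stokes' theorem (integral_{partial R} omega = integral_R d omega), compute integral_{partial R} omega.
integral_(partial R) omega = -2/3

Stokes: integral_partial_R omega = integral_R d omega with d omega = (∂Q/∂x - ∂P/∂y) dx ∧ dy.
  ∂Q/∂x = 2*y
  ∂P/∂y = 6*y
  integrand = ∂Q/∂x - ∂P/∂y = -4*y.
Integrating over R: integral_0^1 integral_0^{1-x} (-4*y) dy dx = -2/3.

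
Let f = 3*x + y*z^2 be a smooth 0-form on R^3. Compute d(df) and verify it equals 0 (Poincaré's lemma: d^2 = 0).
d(df) = 0

Step 1: df = sum_i (∂f/∂x_i) dx_i = (3) dx + (z^2) dy + (2*y*z) dz.
Step 2: Apply d again. Using the 1-form formula, the coefficient of dx ∧ dy in d(df) is ∂^2 f/∂x ∂y - ∂^2 f/∂y ∂x = (0) - (0) = 0 (equality of mixed partials for smooth f).
Similarly for dx ∧ dz and dy ∧ dz — all coefficients vanish. So d(df) = 0.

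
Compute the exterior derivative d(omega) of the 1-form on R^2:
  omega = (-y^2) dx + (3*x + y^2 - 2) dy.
d(omega) = (2*y + 3) dx ∧ dy

For a 1-form omega = sum_i f_i dx_i, the exterior derivative is
  d(omega) = sum_{i < j} (∂f_j/∂x_i - ∂f_i/∂x_j) dx_i ∧ dx_j.
  coefficient of dx ∧ dy: ∂f_2/∂x - ∂f_1/∂y = ∂(3*x + y^2 - 2)/∂x - ∂(-y^2)/∂y = 2*y + 3
Assembling: d(omega) = (2*y + 3) dx ∧ dy.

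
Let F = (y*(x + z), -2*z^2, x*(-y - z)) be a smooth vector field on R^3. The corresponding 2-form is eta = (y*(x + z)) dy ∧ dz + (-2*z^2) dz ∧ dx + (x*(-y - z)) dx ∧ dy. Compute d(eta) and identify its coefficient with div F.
d(eta) = (-x + y) dx ∧ dy ∧ dz; div F = -x + y

For a 2-form in R^3 of the form above, applying d gives a 3-form with coefficient ∂P/∂x + ∂Q/∂y + ∂R/∂z:
  ∂P/∂x = y
  ∂Q/∂y = 0
  ∂R/∂z = -x
Sum = -x + y, which is exactly div F.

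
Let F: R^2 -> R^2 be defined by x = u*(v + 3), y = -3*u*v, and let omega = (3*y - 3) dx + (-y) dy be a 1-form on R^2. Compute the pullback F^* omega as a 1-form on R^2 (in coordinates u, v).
F^* omega = (-18*u*v^2 - 27*u*v - 3*v - 9) du + (3*u*(-6*u*v - 1)) dv

Using F^*(f dg) = (f ∘ F) d(g ∘ F), substitute each coordinate x_i by F_i(u, v) in f_i, and replace dx_i by d F_i = (∂F_i/∂u) du + (∂F_i/∂v) dv.
  For the x component: f_1(F) = -9*u*v - 3; d F_1 = (v + 3) du + (u) dv
  For the y component: f_2(F) = 3*u*v; d F_2 = (-3*v) du + (-3*u) dv
Combining and collecting du, dv coefficients:
  coeff of du: -18*u*v^2 - 27*u*v - 3*v - 9
  coeff of dv: 3*u*(-6*u*v - 1)
F^* omega = (-18*u*v^2 - 27*u*v - 3*v - 9) du + (3*u*(-6*u*v - 1)) dv.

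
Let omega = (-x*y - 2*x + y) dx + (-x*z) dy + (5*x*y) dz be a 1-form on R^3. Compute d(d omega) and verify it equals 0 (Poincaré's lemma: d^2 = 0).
d(d omega) = 0

Step 1: d omega = sum_{i<j} (∂f_j/∂x_i - ∂f_i/∂x_j) dx_i ∧ dx_j:
  coeff of dx ∧ dy: x - z - 1
  coeff of dx ∧ dz: 5*y
  coeff of dy ∧ dz: 6*x
Step 2: Apply d again to each 2-form coefficient. The only possible 3-form in R^3 is dx ∧ dy ∧ dz, with coefficient
  ∂(coeff of dy∧dz)/∂x - ∂(coeff of dx∧dz)/∂y + ∂(coeff of dx∧dy)/∂z
  = ∂/∂x (6*x) - ∂/∂y (5*y) + ∂/∂z (x - z - 1).
Each of these terms simplifies to sums of mixed partials that cancel in pairs. The result is 0 (by equality of mixed partials for smooth functions — Schwarz / Clairaut).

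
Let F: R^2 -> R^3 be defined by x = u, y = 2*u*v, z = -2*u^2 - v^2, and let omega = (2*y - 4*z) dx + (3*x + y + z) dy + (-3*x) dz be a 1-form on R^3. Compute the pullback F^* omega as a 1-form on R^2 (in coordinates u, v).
F^* omega = (-4*u^2*v + 20*u^2 + 4*u*v^2 + 10*u*v - 2*v^3 + 4*v^2) du + (2*u*(-2*u^2 + 2*u*v + 3*u - v^2 + 3*v)) dv

Using F^*(f dg) = (f ∘ F) d(g ∘ F), substitute each coordinate x_i by F_i(u, v) in f_i, and replace dx_i by d F_i = (∂F_i/∂u) du + (∂F_i/∂v) dv.
  For the x component: f_1(F) = 8*u^2 + 4*u*v + 4*v^2; d F_1 = (1) du + (0) dv
  For the y component: f_2(F) = -2*u^2 + 2*u*v + 3*u - v^2; d F_2 = (2*v) du + (2*u) dv
  For the z component: f_3(F) = -3*u; d F_3 = (-4*u) du + (-2*v) dv
Combining and collecting du, dv coefficients:
  coeff of du: -4*u^2*v + 20*u^2 + 4*u*v^2 + 10*u*v - 2*v^3 + 4*v^2
  coeff of dv: 2*u*(-2*u^2 + 2*u*v + 3*u - v^2 + 3*v)
F^* omega = (-4*u^2*v + 20*u^2 + 4*u*v^2 + 10*u*v - 2*v^3 + 4*v^2) du + (2*u*(-2*u^2 + 2*u*v + 3*u - v^2 + 3*v)) dv.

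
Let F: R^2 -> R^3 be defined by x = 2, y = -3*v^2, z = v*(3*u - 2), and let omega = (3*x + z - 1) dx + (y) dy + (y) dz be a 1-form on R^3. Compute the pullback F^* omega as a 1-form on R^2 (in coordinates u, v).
F^* omega = (-9*v^3) du + (v^2*(-9*u + 18*v + 6)) dv

Using F^*(f dg) = (f ∘ F) d(g ∘ F), substitute each coordinate x_i by F_i(u, v) in f_i, and replace dx_i by d F_i = (∂F_i/∂u) du + (∂F_i/∂v) dv.
  For the x component: f_1(F) = 3*u*v - 2*v + 5; d F_1 = (0) du + (0) dv
  For the y component: f_2(F) = -3*v^2; d F_2 = (0) du + (-6*v) dv
  For the z component: f_3(F) = -3*v^2; d F_3 = (3*v) du + (3*u - 2) dv
Combining and collecting du, dv coefficients:
  coeff of du: -9*v^3
  coeff of dv: v^2*(-9*u + 18*v + 6)
F^* omega = (-9*v^3) du + (v^2*(-9*u + 18*v + 6)) dv.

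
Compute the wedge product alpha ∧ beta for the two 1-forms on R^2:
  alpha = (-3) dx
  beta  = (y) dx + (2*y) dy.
alpha ∧ beta = (-6*y) dx ∧ dy

Distribute the wedge, using dx_i ∧ dx_j = -dx_j ∧ dx_i and dx_i ∧ dx_i = 0. For each pair (i, j) with i < j, the coefficient of dx_i ∧ dx_j in alpha ∧ beta is (alpha_i * beta_j - alpha_j * beta_i). Collecting: alpha ∧ beta = (-6*y) dx ∧ dy.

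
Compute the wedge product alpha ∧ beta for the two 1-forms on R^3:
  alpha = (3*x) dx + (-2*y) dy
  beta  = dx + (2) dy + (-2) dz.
alpha ∧ beta = (6*x + 2*y) dx ∧ dy + (-6*x) dx ∧ dz + (4*y) dy ∧ dz

Distribute the wedge, using dx_i ∧ dx_j = -dx_j ∧ dx_i and dx_i ∧ dx_i = 0. For each pair (i, j) with i < j, the coefficient of dx_i ∧ dx_j in alpha ∧ beta is (alpha_i * beta_j - alpha_j * beta_i). Collecting: alpha ∧ beta = (6*x + 2*y) dx ∧ dy + (-6*x) dx ∧ dz + (4*y) dy ∧ dz.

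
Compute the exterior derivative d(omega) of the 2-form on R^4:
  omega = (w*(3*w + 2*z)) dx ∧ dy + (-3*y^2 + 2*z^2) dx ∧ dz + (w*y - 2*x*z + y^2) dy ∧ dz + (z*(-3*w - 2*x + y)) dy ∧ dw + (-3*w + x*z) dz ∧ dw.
d(omega) = (2*w + 6*y - 2*z) dx ∧ dy ∧ dz + (6*w) dx ∧ dy ∧ dw + (3*w + 2*x) dy ∧ dz ∧ dw + (z) dx ∧ dz ∧ dw

For a 2-form omega = sum_{i<j} g_{ij} dx_i ∧ dx_j, the exterior derivative is
  d(omega) = sum_{i<j} d(g_{ij}) ∧ dx_i ∧ dx_j = sum_{i<j, k} (∂g_{ij}/∂x_k) dx_k ∧ dx_i ∧ dx_j.
Expand each term, using dx_k ∧ dx_i ∧ dx_j = sgn(permutation) dx_{(a)} ∧ dx_{(b)} ∧ dx_{(c)} with (a < b < c) sorted:
  d(w*(3*w + 2*z)) includes (∂/∂z)(w*(3*w + 2*z)) dz = (2*w) dz, which multiplied by dx ∧ dy gives (2*w) dx ∧ dy ∧ dz
  d(w*(3*w + 2*z)) includes (∂/∂w)(w*(3*w + 2*z)) dw = (6*w + 2*z) dw, which multiplied by dx ∧ dy gives (6*w + 2*z) dx ∧ dy ∧ dw
  d(-3*y^2 + 2*z^2) includes (∂/∂y)(-3*y^2 + 2*z^2) dy = (-6*y) dy, which multiplied by dx ∧ dz gives (6*y) dx ∧ dy ∧ dz
  d(w*y - 2*x*z + y^2) includes (∂/∂x)(w*y - 2*x*z + y^2) dx = (-2*z) dx, which multiplied by dy ∧ dz gives (-2*z) dx ∧ dy ∧ dz
  d(w*y - 2*x*z + y^2) includes (∂/∂w)(w*y - 2*x*z + y^2) dw = (y) dw, which multiplied by dy ∧ dz gives (y) dy ∧ dz ∧ dw
  d(z*(-3*w - 2*x + y)) includes (∂/∂x)(z*(-3*w - 2*x + y)) dx = (-2*z) dx, which multiplied by dy ∧ dw gives (-2*z) dx ∧ dy ∧ dw
  d(z*(-3*w - 2*x + y)) includes (∂/∂z)(z*(-3*w - 2*x + y)) dz = (-3*w - 2*x + y) dz, which multiplied by dy ∧ dw gives (3*w + 2*x - y) dy ∧ dz ∧ dw
  d(-3*w + x*z) includes (∂/∂x)(-3*w + x*z) dx = (z) dx, which multiplied by dz ∧ dw gives (z) dx ∧ dz ∧ dw
Collecting like 3-forms: d(omega) = (2*w + 6*y - 2*z) dx ∧ dy ∧ dz + (6*w) dx ∧ dy ∧ dw + (3*w + 2*x) dy ∧ dz ∧ dw + (z) dx ∧ dz ∧ dw.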